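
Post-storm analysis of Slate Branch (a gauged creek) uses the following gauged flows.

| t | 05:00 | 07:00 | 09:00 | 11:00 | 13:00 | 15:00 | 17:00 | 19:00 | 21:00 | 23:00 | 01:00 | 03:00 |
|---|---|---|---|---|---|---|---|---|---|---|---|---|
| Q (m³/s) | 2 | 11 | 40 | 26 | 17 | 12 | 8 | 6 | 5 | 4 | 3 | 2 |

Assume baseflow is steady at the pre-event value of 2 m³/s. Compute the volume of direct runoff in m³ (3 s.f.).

V ≈ 8.06 × 10^5 m³

Direct-runoff ordinates (Q − Q_b): 0.0, 9.0, 38.0, 24.0, 15.0, 10.0, 6.0, 4.0, 3.0, 2.0, 1.0, 0.0 m³/s.
ΣQ_DR = 112.0 m³/s.
With Δt = 2 h = 7200 s, V = ΣQ_DR · Δt = 112.0 × 7200 = 8.06 × 10^5 m³.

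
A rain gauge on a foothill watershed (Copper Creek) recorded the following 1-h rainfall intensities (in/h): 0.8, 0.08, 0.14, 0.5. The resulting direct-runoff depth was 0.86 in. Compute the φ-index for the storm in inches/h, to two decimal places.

Only the 2 blocks with intensity above φ contribute runoff: 0.8, 0.5 in/h.
Σ(I−φ)·Δt = d  ⇒  (0.8+0.5 − 2φ)·1 = 0.86
φ = (1.300 − 0.86/1) / 2 = 0.22 in/h.

φ ≈ 0.22 in/h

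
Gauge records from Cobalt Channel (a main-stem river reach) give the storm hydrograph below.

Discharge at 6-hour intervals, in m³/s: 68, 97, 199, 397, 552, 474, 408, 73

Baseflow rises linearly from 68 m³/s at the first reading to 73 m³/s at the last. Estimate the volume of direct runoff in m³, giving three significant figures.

Direct-runoff ordinates (Q − Q_b): 0.00, 28.29, 129.57, 326.86, 481.14, 402.43, 335.71, 0.00 m³/s.
ΣQ_DR = 1704 m³/s.
With Δt = 6 h = 21600 s, V = ΣQ_DR · Δt = 1704 × 21600 = 3.68 × 10^7 m³.

V ≈ 3.68 × 10^7 m³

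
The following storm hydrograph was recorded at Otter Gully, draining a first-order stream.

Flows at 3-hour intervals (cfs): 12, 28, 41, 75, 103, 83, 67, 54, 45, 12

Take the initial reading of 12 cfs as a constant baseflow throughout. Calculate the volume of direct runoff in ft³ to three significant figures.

V ≈ 4.32 × 10^6 ft³

Direct-runoff ordinates (Q − Q_b): 0.0, 16.0, 29.0, 63.0, 91.0, 71.0, 55.0, 42.0, 33.0, 0.0 cfs.
ΣQ_DR = 400.0 cfs.
With Δt = 3 h = 10800 s, V = ΣQ_DR · Δt = 400.0 × 10800 = 4.32 × 10^6 ft³.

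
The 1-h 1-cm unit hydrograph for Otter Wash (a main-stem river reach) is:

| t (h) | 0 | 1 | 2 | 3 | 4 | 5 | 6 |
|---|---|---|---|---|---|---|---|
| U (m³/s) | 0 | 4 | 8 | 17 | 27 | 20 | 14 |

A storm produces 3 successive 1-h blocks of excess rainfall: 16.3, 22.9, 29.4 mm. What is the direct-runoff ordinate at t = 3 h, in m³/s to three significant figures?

Q ≈ 57.8 m³/s

By discrete convolution, Q_j = Σ (P_i / 10 mm) · U_{j−i}.
At t = 3 h (j=3): Q = (16.3/10)·17 + (22.9/10)·8 + (29.4/10)·4 = 57.8 m³/s.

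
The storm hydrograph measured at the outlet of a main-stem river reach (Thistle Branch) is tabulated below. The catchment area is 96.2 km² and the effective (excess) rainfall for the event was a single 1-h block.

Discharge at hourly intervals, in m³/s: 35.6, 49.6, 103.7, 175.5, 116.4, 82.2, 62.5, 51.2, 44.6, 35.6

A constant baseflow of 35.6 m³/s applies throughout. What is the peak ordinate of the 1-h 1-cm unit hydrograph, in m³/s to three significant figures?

Direct runoff: 0.0, 14.0, 68.1, 139.9, 80.8, 46.6, 26.9, 15.6, 9.0, 0.0 m³/s; ΣQ_DR = 400.9 m³/s, peak = 139.9 m³/s.
Runoff depth d = ΣQ_DR·Δt / A = 400.9 × 3600 / (96.2 km²) = 15.00 mm.
The 1-cm UH is the DRH scaled by (10 mm)/d, so U_p = 139.9 × 10/15.00 = 93.3 m³/s.

U_p ≈ 93.3 m³/s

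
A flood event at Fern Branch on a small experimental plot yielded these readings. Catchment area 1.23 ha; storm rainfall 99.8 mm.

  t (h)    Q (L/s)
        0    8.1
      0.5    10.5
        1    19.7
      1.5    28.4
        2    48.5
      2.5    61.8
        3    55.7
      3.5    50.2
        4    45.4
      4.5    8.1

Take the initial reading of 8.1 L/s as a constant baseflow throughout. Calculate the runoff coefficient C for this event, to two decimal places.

ΣQ_DR = 255.4 L/s; V = ΣQ_DR·Δt = 4.597 × 10^5 L.
Runoff depth d = V / A = 37.38 mm.
C = d / P = 37.38 / 99.8 = 0.37.

C ≈ 0.37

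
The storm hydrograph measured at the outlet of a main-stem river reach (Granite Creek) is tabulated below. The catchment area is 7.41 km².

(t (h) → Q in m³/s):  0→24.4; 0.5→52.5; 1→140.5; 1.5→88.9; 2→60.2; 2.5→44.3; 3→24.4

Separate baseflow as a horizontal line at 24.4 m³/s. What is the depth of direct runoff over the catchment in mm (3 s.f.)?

d ≈ 64.2 mm

Direct runoff: 0.0, 28.1, 116.1, 64.5, 35.8, 19.9, 0.0 m³/s; ΣQ_DR = 264.4 m³/s.
V = ΣQ_DR · Δt = 264.4 × 1800 s = 4.759 × 10^5 m³.
Over A = 7.41 km², depth = V / A = 64.2 mm.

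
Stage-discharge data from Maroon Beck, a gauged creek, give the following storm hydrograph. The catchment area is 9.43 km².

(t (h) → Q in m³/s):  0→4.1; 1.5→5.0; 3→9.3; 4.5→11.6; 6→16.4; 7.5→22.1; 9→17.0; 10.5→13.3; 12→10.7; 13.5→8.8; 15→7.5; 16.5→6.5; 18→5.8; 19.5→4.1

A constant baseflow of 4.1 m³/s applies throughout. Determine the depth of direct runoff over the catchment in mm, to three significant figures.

d ≈ 48.6 mm

Direct runoff: 0.0, 0.9, 5.2, 7.5, 12.3, 18.0, 12.9, 9.2, 6.6, 4.7, 3.4, 2.4, 1.7, 0.0 m³/s; ΣQ_DR = 84.80 m³/s.
V = ΣQ_DR · Δt = 84.80 × 5400 s = 4.579 × 10^5 m³.
Over A = 9.43 km², depth = V / A = 48.6 mm.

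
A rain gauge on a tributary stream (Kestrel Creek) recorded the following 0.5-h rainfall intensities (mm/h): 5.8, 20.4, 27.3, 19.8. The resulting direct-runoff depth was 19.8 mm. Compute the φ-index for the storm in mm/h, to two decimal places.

Only the 3 blocks with intensity above φ contribute runoff: 20.4, 27.3, 19.8 mm/h.
Σ(I−φ)·Δt = d  ⇒  (20.4+27.3+19.8 − 3φ)·0.5 = 19.8
φ = (67.50 − 19.8/0.5) / 3 = 9.30 mm/h.

φ ≈ 9.30 mm/h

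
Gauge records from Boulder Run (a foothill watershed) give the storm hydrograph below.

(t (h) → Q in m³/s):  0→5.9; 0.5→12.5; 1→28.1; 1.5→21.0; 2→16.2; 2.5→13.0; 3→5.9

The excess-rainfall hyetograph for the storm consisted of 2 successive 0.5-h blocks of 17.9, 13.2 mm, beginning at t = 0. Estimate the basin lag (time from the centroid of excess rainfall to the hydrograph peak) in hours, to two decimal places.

Centroid of excess rainfall: t_c = Σ P_i·t̄_i / ΣP_i = 0.4622 h (block centres at 0.25, 0.75 h).
Hydrograph peak occurs at t = 1 h, so basin lag t_L = 1 − 0.4622 = 0.54 h.

t_L ≈ 0.54 h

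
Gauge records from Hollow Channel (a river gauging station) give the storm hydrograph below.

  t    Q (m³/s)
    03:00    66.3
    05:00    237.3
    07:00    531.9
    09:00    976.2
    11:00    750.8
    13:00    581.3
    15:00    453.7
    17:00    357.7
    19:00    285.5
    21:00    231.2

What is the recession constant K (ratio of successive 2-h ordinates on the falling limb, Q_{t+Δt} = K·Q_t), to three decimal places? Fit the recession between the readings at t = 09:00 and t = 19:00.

Using the recession-limb readings at t = 09:00 and t = 19:00: Q falls from 976.2 to 285.5 m³/s over 5 intervals.
K = (Q₂/Q₁)^(1/5) = (285.5/976.2)^(1/5) = 0.782.

K ≈ 0.782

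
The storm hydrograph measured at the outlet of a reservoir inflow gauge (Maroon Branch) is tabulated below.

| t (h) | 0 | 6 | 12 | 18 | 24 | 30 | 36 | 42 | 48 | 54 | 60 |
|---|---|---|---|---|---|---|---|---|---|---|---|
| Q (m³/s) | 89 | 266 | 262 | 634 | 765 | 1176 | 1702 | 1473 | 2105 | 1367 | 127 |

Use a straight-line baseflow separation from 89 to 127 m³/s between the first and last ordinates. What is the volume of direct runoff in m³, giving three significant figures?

V ≈ 1.90 × 10^8 m³

Direct-runoff ordinates (Q − Q_b): 0.00, 173.20, 165.40, 533.60, 660.80, 1068.00, 1590.20, 1357.40, 1985.60, 1243.80, 0.00 m³/s.
ΣQ_DR = 8778 m³/s.
With Δt = 6 h = 21600 s, V = ΣQ_DR · Δt = 8778 × 21600 = 1.90 × 10^8 m³.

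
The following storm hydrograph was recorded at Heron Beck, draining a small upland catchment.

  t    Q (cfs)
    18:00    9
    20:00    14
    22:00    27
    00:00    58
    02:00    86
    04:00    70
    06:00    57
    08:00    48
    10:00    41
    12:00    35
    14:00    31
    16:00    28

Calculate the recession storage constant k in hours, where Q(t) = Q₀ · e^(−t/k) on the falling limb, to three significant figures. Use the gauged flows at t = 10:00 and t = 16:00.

k ≈ 15.7 h

On the falling limb, Q drops from 41 to 28 cfs between t = 10:00 and t = 16:00 (Δt = 6 h).
k = −Δt / ln(Q₂/Q₁) = −6 / ln(28/41) = 15.7 h.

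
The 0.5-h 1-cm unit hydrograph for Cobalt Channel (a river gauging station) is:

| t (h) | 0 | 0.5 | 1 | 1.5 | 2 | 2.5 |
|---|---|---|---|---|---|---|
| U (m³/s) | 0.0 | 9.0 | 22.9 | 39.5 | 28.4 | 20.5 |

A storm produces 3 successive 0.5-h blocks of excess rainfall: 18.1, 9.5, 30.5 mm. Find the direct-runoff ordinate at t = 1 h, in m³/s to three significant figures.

By discrete convolution, Q_j = Σ (P_i / 10 mm) · U_{j−i}.
At t = 1 h (j=2): Q = (18.1/10)·22.9 + (9.5/10)·9.0 + (30.5/10)·0.0 = 50.0 m³/s.

Q ≈ 50.0 m³/s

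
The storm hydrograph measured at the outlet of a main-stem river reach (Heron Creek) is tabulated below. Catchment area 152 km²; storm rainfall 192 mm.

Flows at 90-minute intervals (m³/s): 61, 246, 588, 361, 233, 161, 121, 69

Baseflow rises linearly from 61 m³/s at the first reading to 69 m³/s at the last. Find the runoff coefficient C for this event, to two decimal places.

C ≈ 0.24

ΣQ_DR = 1320 m³/s; V = ΣQ_DR·Δt = 7.128 × 10^6 m³.
Runoff depth d = V / A = 46.89 mm.
C = d / P = 46.89 / 192 = 0.24.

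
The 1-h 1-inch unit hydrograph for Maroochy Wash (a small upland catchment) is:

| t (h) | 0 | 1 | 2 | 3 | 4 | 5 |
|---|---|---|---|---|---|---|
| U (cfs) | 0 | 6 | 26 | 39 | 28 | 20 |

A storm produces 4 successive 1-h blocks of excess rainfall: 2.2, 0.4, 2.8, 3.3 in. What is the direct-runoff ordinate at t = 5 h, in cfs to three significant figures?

By discrete convolution, Q_j = Σ (P_i / 1 in) · U_{j−i}.
At t = 5 h (j=5): Q = (2.2/1)·20 + (0.4/1)·28 + (2.8/1)·39 + (3.3/1)·26 = 250 cfs.

Q ≈ 250 cfs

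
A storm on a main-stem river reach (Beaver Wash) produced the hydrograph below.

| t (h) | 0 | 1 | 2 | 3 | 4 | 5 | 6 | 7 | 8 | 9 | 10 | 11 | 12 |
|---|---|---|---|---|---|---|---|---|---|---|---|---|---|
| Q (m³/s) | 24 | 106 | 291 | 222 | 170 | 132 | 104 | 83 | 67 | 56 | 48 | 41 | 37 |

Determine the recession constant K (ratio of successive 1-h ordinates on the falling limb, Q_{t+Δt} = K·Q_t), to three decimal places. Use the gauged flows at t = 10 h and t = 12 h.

Using the recession-limb readings at t = 10 h and t = 12 h: Q falls from 48 to 37 m³/s over 2 intervals.
K = (Q₂/Q₁)^(1/2) = (37/48)^(1/2) = 0.878.

K ≈ 0.878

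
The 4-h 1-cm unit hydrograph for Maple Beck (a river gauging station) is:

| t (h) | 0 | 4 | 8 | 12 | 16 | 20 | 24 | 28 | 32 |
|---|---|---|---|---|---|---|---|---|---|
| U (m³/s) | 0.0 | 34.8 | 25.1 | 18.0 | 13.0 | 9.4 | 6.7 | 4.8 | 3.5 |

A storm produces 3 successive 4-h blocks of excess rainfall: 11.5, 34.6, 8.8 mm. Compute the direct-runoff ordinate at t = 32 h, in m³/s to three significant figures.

Q ≈ 26.5 m³/s

By discrete convolution, Q_j = Σ (P_i / 10 mm) · U_{j−i}.
At t = 32 h (j=8): Q = (11.5/10)·3.5 + (34.6/10)·4.8 + (8.8/10)·6.7 = 26.5 m³/s.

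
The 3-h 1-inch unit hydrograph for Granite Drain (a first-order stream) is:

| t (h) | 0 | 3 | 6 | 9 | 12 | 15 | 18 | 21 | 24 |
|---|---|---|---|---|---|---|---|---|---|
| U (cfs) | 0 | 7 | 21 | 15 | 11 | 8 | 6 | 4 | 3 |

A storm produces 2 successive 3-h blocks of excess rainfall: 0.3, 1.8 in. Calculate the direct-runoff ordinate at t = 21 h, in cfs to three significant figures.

By discrete convolution, Q_j = Σ (P_i / 1 in) · U_{j−i}.
At t = 21 h (j=7): Q = (0.3/1)·4 + (1.8/1)·6 = 12.0 cfs.

Q ≈ 12.0 cfs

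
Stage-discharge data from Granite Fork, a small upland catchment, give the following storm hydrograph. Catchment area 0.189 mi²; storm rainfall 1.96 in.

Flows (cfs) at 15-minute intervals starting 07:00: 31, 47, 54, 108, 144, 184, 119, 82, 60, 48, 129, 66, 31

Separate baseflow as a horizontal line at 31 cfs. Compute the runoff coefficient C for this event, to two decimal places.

ΣQ_DR = 700.0 cfs; V = ΣQ_DR·Δt = 6.300 × 10^5 ft³.
Runoff depth d = V / A = 1.435 in.
C = d / P = 1.435 / 1.96 = 0.73.

C ≈ 0.73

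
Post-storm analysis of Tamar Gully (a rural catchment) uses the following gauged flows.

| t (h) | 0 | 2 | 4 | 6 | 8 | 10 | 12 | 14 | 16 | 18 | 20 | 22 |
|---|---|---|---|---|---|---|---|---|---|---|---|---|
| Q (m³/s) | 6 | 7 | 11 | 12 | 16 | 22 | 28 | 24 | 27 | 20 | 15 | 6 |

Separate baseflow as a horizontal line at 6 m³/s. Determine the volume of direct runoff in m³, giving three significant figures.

Direct-runoff ordinates (Q − Q_b): 0.0, 1.0, 5.0, 6.0, 10.0, 16.0, 22.0, 18.0, 21.0, 14.0, 9.0, 0.0 m³/s.
ΣQ_DR = 122.0 m³/s.
With Δt = 2 h = 7200 s, V = ΣQ_DR · Δt = 122.0 × 7200 = 8.78 × 10^5 m³.

V ≈ 8.78 × 10^5 m³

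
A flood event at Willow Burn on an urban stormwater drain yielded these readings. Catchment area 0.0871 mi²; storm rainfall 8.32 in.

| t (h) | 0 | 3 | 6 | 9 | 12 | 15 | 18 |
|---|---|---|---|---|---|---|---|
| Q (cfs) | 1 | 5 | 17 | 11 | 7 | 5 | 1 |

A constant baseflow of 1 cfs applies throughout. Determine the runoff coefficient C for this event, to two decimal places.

C ≈ 0.26

ΣQ_DR = 40.00 cfs; V = ΣQ_DR·Δt = 4.320 × 10^5 ft³.
Runoff depth d = V / A = 2.135 in.
C = d / P = 2.135 / 8.32 = 0.26.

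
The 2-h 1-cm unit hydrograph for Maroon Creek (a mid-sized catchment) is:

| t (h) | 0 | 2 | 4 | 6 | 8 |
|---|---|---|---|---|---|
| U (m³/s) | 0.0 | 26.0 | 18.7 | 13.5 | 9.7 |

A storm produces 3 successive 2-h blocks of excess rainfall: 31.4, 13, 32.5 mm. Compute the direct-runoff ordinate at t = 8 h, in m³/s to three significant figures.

Q ≈ 109 m³/s

By discrete convolution, Q_j = Σ (P_i / 10 mm) · U_{j−i}.
At t = 8 h (j=4): Q = (31.4/10)·9.7 + (13/10)·13.5 + (32.5/10)·18.7 = 109 m³/s.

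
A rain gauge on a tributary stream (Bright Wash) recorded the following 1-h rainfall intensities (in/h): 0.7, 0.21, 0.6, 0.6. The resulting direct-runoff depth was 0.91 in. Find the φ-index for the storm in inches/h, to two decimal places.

φ ≈ 0.33 in/h

Only the 3 blocks with intensity above φ contribute runoff: 0.7, 0.6, 0.6 in/h.
Σ(I−φ)·Δt = d  ⇒  (0.7+0.6+0.6 − 3φ)·1 = 0.91
φ = (1.900 − 0.91/1) / 3 = 0.33 in/h.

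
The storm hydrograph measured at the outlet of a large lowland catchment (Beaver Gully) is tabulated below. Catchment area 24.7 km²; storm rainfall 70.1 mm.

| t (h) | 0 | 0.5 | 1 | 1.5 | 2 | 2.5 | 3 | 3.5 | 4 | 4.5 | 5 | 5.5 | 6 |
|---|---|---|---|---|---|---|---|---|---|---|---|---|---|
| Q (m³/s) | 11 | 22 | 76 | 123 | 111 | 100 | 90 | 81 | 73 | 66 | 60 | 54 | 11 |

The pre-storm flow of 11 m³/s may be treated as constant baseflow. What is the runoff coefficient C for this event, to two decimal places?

C ≈ 0.76

ΣQ_DR = 735.0 m³/s; V = ΣQ_DR·Δt = 1.323 × 10^6 m³.
Runoff depth d = V / A = 53.56 mm.
C = d / P = 53.56 / 70.1 = 0.76.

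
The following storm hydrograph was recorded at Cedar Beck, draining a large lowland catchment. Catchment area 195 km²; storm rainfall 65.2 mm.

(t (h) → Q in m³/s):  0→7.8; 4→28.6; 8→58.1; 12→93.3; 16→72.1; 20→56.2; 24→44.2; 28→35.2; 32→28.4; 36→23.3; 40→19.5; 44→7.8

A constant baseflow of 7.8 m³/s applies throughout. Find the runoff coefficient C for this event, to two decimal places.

C ≈ 0.43

ΣQ_DR = 380.9 m³/s; V = ΣQ_DR·Δt = 5.485 × 10^6 m³.
Runoff depth d = V / A = 28.13 mm.
C = d / P = 28.13 / 65.2 = 0.43.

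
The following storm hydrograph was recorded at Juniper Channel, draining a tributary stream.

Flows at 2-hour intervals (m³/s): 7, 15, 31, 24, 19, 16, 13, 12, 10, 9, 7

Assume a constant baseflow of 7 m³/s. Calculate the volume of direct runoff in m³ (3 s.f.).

Direct-runoff ordinates (Q − Q_b): 0.0, 8.0, 24.0, 17.0, 12.0, 9.0, 6.0, 5.0, 3.0, 2.0, 0.0 m³/s.
ΣQ_DR = 86.00 m³/s.
With Δt = 2 h = 7200 s, V = ΣQ_DR · Δt = 86.00 × 7200 = 6.19 × 10^5 m³.

V ≈ 6.19 × 10^5 m³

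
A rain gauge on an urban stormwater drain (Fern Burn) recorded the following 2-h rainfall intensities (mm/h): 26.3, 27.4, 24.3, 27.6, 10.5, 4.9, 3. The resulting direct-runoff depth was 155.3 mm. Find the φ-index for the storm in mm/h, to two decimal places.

φ ≈ 7.69 mm/h

Only the 5 blocks with intensity above φ contribute runoff: 26.3, 27.4, 24.3, 27.6, 10.5 mm/h.
Σ(I−φ)·Δt = d  ⇒  (26.3+27.4+24.3+27.6+10.5 − 5φ)·2 = 155.3
φ = (116.1 − 155.3/2) / 5 = 7.69 mm/h.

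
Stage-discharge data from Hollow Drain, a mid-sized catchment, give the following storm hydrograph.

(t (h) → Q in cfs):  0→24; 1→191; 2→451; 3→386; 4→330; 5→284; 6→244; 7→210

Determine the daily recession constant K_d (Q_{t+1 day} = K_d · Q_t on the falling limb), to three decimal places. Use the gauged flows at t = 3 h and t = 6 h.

K_d ≈ 0.025

Between t = 3 h and t = 6 h the flow falls from 386 to 244 cfs over 3×1 h = 3 h.
Per-interval ratio K = (244/386)^(1/3) = 0.8582; K_d = K^(24/1) = 0.025.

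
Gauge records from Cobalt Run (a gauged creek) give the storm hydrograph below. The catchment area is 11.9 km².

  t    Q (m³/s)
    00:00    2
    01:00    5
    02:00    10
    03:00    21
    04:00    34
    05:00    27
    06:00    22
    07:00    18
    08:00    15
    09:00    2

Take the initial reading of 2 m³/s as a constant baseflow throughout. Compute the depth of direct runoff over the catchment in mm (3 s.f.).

Direct runoff: 0.0, 3.0, 8.0, 19.0, 32.0, 25.0, 20.0, 16.0, 13.0, 0.0 m³/s; ΣQ_DR = 136.0 m³/s.
V = ΣQ_DR · Δt = 136.0 × 3600 s = 4.896 × 10^5 m³.
Over A = 11.9 km², depth = V / A = 41.1 mm.

d ≈ 41.1 mm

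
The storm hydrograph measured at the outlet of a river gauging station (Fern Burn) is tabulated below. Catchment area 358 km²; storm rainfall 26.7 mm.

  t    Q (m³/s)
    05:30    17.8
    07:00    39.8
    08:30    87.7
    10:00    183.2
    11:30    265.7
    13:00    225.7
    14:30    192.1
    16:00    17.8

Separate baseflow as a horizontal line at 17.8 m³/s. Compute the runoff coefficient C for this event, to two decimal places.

ΣQ_DR = 887.4 m³/s; V = ΣQ_DR·Δt = 4.792 × 10^6 m³.
Runoff depth d = V / A = 13.39 mm.
C = d / P = 13.39 / 26.7 = 0.50.

C ≈ 0.50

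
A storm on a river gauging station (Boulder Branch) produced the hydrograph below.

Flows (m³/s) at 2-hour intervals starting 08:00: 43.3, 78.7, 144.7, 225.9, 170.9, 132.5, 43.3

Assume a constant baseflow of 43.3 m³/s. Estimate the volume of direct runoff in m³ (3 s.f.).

Direct-runoff ordinates (Q − Q_b): 0.0, 35.4, 101.4, 182.6, 127.6, 89.2, 0.0 m³/s.
ΣQ_DR = 536.2 m³/s.
With Δt = 2 h = 7200 s, V = ΣQ_DR · Δt = 536.2 × 7200 = 3.86 × 10^6 m³.

V ≈ 3.86 × 10^6 m³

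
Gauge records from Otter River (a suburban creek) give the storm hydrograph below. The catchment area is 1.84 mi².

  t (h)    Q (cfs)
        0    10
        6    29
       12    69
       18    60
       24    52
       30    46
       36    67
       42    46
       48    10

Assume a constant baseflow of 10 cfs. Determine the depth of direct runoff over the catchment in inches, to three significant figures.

Direct runoff: 0.0, 19.0, 59.0, 50.0, 42.0, 36.0, 57.0, 36.0, 0.0 cfs; ΣQ_DR = 299.0 cfs.
V = ΣQ_DR · Δt = 299.0 × 21600 s = 6.458 × 10^6 ft³.
Over A = 1.84 mi², depth = V / A = 1.51 in.

d ≈ 1.51 in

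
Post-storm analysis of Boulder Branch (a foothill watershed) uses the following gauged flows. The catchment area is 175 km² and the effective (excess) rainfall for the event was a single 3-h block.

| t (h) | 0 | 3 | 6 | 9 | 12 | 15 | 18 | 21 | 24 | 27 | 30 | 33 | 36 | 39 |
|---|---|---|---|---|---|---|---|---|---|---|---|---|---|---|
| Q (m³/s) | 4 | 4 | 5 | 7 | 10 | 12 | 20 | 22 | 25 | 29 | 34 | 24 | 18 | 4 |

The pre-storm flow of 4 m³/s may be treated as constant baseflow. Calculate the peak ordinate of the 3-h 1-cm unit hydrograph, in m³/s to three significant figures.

U_p ≈ 30.0 m³/s

Direct runoff: 0.0, 0.0, 1.0, 3.0, 6.0, 8.0, 16.0, 18.0, 21.0, 25.0, 30.0, 20.0, 14.0, 0.0 m³/s; ΣQ_DR = 162.0 m³/s, peak = 30.0 m³/s.
Runoff depth d = ΣQ_DR·Δt / A = 162.0 × 10800 / (175 km²) = 9.998 mm.
The 1-cm UH is the DRH scaled by (10 mm)/d, so U_p = 30.0 × 10/9.998 = 30.0 m³/s.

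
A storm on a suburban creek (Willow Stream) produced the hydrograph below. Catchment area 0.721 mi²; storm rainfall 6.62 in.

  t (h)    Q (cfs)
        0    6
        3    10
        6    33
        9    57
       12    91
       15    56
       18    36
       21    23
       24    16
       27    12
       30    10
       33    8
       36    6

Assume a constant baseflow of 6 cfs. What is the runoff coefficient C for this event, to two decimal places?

ΣQ_DR = 286.0 cfs; V = ΣQ_DR·Δt = 3.089 × 10^6 ft³.
Runoff depth d = V / A = 1.844 in.
C = d / P = 1.844 / 6.62 = 0.28.

C ≈ 0.28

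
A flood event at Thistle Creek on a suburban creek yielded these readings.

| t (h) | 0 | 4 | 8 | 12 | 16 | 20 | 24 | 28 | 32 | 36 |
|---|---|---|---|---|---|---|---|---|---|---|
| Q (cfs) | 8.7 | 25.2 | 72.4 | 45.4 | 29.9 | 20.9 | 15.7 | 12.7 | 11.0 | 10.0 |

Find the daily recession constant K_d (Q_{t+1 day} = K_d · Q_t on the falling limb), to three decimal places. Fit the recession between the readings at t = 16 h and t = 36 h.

Between t = 16 h and t = 36 h the flow falls from 29.9 to 10.0 cfs over 5×4 h = 20 h.
Per-interval ratio K = (10.0/29.9)^(1/5) = 0.8033; K_d = K^(24/4) = 0.269.

K_d ≈ 0.269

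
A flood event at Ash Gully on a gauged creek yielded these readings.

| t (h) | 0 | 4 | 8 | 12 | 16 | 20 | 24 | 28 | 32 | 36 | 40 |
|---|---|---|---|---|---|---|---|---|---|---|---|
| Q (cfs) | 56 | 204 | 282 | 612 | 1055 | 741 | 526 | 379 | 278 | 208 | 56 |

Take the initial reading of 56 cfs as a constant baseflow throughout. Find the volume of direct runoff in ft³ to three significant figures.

V ≈ 5.44 × 10^7 ft³

Direct-runoff ordinates (Q − Q_b): 0.0, 148.0, 226.0, 556.0, 999.0, 685.0, 470.0, 323.0, 222.0, 152.0, 0.0 cfs.
ΣQ_DR = 3781 cfs.
With Δt = 4 h = 14400 s, V = ΣQ_DR · Δt = 3781 × 14400 = 5.44 × 10^7 ft³.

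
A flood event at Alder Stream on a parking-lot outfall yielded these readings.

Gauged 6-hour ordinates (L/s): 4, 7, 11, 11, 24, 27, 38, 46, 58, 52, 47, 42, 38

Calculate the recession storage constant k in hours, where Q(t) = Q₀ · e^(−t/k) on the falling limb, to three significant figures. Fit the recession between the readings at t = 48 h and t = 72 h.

k ≈ 56.8 h

On the falling limb, Q drops from 58 to 38 L/s between t = 48 h and t = 72 h (Δt = 24 h).
k = −Δt / ln(Q₂/Q₁) = −24 / ln(38/58) = 56.8 h.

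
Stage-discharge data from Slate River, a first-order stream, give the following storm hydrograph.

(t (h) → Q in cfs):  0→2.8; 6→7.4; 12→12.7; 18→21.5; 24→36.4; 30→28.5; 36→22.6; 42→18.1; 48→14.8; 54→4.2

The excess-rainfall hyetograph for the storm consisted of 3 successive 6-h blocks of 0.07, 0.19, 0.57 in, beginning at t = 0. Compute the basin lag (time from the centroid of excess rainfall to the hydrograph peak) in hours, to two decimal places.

t_L ≈ 11.39 h

Centroid of excess rainfall: t_c = Σ P_i·t̄_i / ΣP_i = 12.6145 h (block centres at 3, 9, 15 h).
Hydrograph peak occurs at t = 24 h, so basin lag t_L = 24 − 12.6145 = 11.39 h.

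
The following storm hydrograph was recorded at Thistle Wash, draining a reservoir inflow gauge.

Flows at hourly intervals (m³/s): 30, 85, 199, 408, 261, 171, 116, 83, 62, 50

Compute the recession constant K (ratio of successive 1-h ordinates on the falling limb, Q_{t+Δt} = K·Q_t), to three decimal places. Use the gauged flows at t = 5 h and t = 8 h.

Using the recession-limb readings at t = 5 h and t = 8 h: Q falls from 171 to 62 m³/s over 3 intervals.
K = (Q₂/Q₁)^(1/3) = (62/171)^(1/3) = 0.713.

K ≈ 0.713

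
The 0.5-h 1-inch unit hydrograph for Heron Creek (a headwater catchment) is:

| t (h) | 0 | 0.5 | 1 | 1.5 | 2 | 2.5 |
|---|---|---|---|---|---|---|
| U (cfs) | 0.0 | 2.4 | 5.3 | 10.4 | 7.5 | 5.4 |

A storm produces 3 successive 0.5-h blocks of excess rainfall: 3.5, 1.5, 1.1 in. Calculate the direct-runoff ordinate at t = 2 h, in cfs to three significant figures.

Q ≈ 47.7 cfs

By discrete convolution, Q_j = Σ (P_i / 1 in) · U_{j−i}.
At t = 2 h (j=4): Q = (3.5/1)·7.5 + (1.5/1)·10.4 + (1.1/1)·5.3 = 47.7 cfs.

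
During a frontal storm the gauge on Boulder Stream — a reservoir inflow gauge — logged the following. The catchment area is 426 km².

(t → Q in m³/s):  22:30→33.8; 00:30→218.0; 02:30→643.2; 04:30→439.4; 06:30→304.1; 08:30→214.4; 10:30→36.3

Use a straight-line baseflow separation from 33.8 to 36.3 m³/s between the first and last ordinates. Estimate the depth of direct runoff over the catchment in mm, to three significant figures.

Direct runoff: 0.00, 183.78, 608.57, 404.35, 268.63, 178.52, 0.00 m³/s; ΣQ_DR = 1644 m³/s.
V = ΣQ_DR · Δt = 1644 × 7200 s = 1.184 × 10^7 m³.
Over A = 426 km², depth = V / A = 27.8 mm.

d ≈ 27.8 mm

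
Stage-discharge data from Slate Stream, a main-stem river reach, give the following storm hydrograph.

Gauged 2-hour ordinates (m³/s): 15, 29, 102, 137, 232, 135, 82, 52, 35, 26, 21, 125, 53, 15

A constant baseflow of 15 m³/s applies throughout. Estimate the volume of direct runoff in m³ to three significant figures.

V ≈ 6.11 × 10^6 m³

Direct-runoff ordinates (Q − Q_b): 0.0, 14.0, 87.0, 122.0, 217.0, 120.0, 67.0, 37.0, 20.0, 11.0, 6.0, 110.0, 38.0, 0.0 m³/s.
ΣQ_DR = 849.0 m³/s.
With Δt = 2 h = 7200 s, V = ΣQ_DR · Δt = 849.0 × 7200 = 6.11 × 10^6 m³.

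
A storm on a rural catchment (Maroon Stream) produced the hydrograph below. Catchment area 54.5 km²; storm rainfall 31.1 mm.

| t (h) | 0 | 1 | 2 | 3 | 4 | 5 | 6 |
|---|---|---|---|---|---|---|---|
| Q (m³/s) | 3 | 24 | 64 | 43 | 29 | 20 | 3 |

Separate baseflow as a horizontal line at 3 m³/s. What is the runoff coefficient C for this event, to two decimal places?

C ≈ 0.35

ΣQ_DR = 165.0 m³/s; V = ΣQ_DR·Δt = 5.940 × 10^5 m³.
Runoff depth d = V / A = 10.90 mm.
C = d / P = 10.90 / 31.1 = 0.35.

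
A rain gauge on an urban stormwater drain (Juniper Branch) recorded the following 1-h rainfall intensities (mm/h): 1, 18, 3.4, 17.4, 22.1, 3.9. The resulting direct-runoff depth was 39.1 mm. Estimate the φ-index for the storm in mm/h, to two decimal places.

φ ≈ 6.13 mm/h

Only the 3 blocks with intensity above φ contribute runoff: 18, 17.4, 22.1 mm/h.
Σ(I−φ)·Δt = d  ⇒  (18+17.4+22.1 − 3φ)·1 = 39.1
φ = (57.50 − 39.1/1) / 3 = 6.13 mm/h.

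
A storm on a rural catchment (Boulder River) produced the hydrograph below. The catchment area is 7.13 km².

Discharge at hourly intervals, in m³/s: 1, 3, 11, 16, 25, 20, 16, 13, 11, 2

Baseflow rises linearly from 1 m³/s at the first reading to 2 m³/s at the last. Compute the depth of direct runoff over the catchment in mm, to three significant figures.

d ≈ 52.0 mm

Direct runoff: 0.00, 1.89, 9.78, 14.67, 23.56, 18.44, 14.33, 11.22, 9.11, 0.00 m³/s; ΣQ_DR = 103.0 m³/s.
V = ΣQ_DR · Δt = 103.0 × 3600 s = 3.708 × 10^5 m³.
Over A = 7.13 km², depth = V / A = 52.0 mm.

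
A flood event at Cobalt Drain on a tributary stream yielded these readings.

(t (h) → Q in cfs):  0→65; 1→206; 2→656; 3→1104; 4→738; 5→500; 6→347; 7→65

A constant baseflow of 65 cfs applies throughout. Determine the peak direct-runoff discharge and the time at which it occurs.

Subtracting baseflow gives direct-runoff ordinates: 0.0, 141.0, 591.0, 1039.0, 673.0, 435.0, 282.0, 0.0 cfs.
The maximum is 1039.0 cfs, occurring at the reading for t = 3 h.

Q_p = 1039.0 cfs at t = 3 h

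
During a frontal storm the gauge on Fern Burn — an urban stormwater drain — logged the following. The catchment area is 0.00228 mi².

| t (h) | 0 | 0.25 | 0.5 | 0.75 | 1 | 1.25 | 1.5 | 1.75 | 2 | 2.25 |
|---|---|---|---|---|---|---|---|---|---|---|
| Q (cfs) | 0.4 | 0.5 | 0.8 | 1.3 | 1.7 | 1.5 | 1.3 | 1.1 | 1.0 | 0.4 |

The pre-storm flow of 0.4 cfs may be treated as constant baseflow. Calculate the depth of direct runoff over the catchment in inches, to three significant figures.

d ≈ 1.02 in

Direct runoff: 0.0, 0.1, 0.4, 0.9, 1.3, 1.1, 0.9, 0.7, 0.6, 0.0 cfs; ΣQ_DR = 6.000 cfs.
V = ΣQ_DR · Δt = 6.000 × 900 s = 5400 ft³.
Over A = 0.00228 mi², depth = V / A = 1.02 in.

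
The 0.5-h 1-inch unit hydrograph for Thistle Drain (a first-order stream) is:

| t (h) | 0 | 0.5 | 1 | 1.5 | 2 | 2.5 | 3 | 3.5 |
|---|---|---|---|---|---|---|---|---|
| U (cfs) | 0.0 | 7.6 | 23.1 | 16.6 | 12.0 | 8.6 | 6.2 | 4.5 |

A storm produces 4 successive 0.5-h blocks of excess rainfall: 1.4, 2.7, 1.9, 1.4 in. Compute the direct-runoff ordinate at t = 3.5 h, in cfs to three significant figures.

By discrete convolution, Q_j = Σ (P_i / 1 in) · U_{j−i}.
At t = 3.5 h (j=7): Q = (1.4/1)·4.5 + (2.7/1)·6.2 + (1.9/1)·8.6 + (1.4/1)·12.0 = 56.2 cfs.

Q ≈ 56.2 cfs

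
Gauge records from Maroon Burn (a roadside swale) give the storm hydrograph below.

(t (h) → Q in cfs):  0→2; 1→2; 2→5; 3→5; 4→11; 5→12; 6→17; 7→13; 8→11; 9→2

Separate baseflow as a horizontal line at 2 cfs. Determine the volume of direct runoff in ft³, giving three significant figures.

Direct-runoff ordinates (Q − Q_b): 0.0, 0.0, 3.0, 3.0, 9.0, 10.0, 15.0, 11.0, 9.0, 0.0 cfs.
ΣQ_DR = 60.00 cfs.
With Δt = 1 h = 3600 s, V = ΣQ_DR · Δt = 60.00 × 3600 = 2.16 × 10^5 ft³.

V ≈ 2.16 × 10^5 ft³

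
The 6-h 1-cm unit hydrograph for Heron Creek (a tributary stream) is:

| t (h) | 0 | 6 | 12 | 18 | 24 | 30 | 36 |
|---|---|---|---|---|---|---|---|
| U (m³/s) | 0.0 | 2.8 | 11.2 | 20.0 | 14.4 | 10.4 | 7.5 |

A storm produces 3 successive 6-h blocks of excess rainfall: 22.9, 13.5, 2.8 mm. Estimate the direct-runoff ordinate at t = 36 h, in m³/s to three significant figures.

Q ≈ 35.2 m³/s

By discrete convolution, Q_j = Σ (P_i / 10 mm) · U_{j−i}.
At t = 36 h (j=6): Q = (22.9/10)·7.5 + (13.5/10)·10.4 + (2.8/10)·14.4 = 35.2 m³/s.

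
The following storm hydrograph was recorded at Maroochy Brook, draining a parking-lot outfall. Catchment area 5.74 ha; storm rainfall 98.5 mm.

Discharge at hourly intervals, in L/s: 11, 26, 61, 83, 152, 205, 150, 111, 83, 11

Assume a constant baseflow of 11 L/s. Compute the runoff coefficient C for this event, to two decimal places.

C ≈ 0.50

ΣQ_DR = 783.0 L/s; V = ΣQ_DR·Δt = 2.819 × 10^6 L.
Runoff depth d = V / A = 49.11 mm.
C = d / P = 49.11 / 98.5 = 0.50.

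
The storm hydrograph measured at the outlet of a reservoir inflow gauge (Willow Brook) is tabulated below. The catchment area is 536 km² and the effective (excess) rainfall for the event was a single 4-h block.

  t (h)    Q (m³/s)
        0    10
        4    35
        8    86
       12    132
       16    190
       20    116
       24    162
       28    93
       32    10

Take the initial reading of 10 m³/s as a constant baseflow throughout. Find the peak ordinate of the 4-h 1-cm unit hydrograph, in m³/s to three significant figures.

Direct runoff: 0.0, 25.0, 76.0, 122.0, 180.0, 106.0, 152.0, 83.0, 0.0 m³/s; ΣQ_DR = 744.0 m³/s, peak = 180.0 m³/s.
Runoff depth d = ΣQ_DR·Δt / A = 744.0 × 14400 / (536 km²) = 19.99 mm.
The 1-cm UH is the DRH scaled by (10 mm)/d, so U_p = 180.0 × 10/19.99 = 90.1 m³/s.

U_p ≈ 90.1 m³/s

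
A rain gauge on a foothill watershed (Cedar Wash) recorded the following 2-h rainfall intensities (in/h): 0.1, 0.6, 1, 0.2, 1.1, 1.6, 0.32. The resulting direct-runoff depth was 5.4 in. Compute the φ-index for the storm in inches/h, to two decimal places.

Only the 4 blocks with intensity above φ contribute runoff: 0.6, 1, 1.1, 1.6 in/h.
Σ(I−φ)·Δt = d  ⇒  (0.6+1+1.1+1.6 − 4φ)·2 = 5.4
φ = (4.300 − 5.4/2) / 4 = 0.40 in/h.

φ ≈ 0.40 in/h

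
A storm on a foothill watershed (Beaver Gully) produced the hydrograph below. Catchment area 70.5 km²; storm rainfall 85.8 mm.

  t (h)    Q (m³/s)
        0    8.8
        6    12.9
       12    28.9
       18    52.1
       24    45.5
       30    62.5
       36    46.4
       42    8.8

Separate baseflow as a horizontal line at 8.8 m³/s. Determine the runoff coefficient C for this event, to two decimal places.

C ≈ 0.70

ΣQ_DR = 195.5 m³/s; V = ΣQ_DR·Δt = 4.223 × 10^6 m³.
Runoff depth d = V / A = 59.90 mm.
C = d / P = 59.90 / 85.8 = 0.70.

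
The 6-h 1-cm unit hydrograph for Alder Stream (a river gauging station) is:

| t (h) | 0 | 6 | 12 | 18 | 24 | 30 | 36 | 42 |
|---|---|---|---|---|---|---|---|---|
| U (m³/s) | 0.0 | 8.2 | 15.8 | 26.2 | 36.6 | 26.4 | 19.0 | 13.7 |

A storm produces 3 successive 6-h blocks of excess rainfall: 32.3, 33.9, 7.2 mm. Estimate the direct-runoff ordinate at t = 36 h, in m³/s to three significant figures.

By discrete convolution, Q_j = Σ (P_i / 10 mm) · U_{j−i}.
At t = 36 h (j=6): Q = (32.3/10)·19.0 + (33.9/10)·26.4 + (7.2/10)·36.6 = 177 m³/s.

Q ≈ 177 m³/s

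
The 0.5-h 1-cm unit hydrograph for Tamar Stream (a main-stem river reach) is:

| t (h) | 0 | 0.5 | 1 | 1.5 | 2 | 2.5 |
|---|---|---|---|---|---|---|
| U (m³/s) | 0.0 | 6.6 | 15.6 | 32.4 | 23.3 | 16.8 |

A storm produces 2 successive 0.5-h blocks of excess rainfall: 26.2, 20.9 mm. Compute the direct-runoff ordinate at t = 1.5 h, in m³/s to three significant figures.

Q ≈ 117 m³/s

By discrete convolution, Q_j = Σ (P_i / 10 mm) · U_{j−i}.
At t = 1.5 h (j=3): Q = (26.2/10)·32.4 + (20.9/10)·15.6 = 117 m³/s.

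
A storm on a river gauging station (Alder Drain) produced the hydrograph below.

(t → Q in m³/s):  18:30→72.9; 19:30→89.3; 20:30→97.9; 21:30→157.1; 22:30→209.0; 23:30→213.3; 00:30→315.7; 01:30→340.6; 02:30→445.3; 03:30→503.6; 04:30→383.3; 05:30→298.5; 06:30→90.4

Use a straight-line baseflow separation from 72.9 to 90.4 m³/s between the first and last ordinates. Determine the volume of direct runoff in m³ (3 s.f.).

Direct-runoff ordinates (Q − Q_b): 0.00, 14.94, 22.08, 79.83, 130.27, 133.11, 234.05, 257.49, 360.73, 417.57, 295.82, 209.56, 0.00 m³/s.
ΣQ_DR = 2155 m³/s.
With Δt = 1 h = 3600 s, V = ΣQ_DR · Δt = 2155 × 3600 = 7.76 × 10^6 m³.

V ≈ 7.76 × 10^6 m³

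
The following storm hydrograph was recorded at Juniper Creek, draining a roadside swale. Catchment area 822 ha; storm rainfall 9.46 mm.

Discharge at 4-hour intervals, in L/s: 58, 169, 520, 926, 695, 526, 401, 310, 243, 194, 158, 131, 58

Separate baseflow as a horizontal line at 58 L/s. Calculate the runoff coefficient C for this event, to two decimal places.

C ≈ 0.67

ΣQ_DR = 3635 L/s; V = ΣQ_DR·Δt = 5.234 × 10^7 L.
Runoff depth d = V / A = 6.368 mm.
C = d / P = 6.368 / 9.46 = 0.67.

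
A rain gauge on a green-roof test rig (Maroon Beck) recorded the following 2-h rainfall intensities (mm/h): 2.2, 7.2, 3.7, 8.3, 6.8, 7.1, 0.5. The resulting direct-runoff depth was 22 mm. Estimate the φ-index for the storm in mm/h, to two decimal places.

Only the 4 blocks with intensity above φ contribute runoff: 7.2, 8.3, 6.8, 7.1 mm/h.
Σ(I−φ)·Δt = d  ⇒  (7.2+8.3+6.8+7.1 − 4φ)·2 = 22
φ = (29.40 − 22/2) / 4 = 4.60 mm/h.

φ ≈ 4.60 mm/h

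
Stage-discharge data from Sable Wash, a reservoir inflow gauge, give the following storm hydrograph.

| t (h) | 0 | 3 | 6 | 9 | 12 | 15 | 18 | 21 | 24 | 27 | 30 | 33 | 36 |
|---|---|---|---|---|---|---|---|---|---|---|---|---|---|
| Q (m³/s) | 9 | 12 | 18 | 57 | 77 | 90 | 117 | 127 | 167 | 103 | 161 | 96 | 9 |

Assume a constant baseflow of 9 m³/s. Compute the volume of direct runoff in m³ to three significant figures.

Direct-runoff ordinates (Q − Q_b): 0.0, 3.0, 9.0, 48.0, 68.0, 81.0, 108.0, 118.0, 158.0, 94.0, 152.0, 87.0, 0.0 m³/s.
ΣQ_DR = 926.0 m³/s.
With Δt = 3 h = 10800 s, V = ΣQ_DR · Δt = 926.0 × 10800 = 1.00 × 10^7 m³.

V ≈ 1.00 × 10^7 m³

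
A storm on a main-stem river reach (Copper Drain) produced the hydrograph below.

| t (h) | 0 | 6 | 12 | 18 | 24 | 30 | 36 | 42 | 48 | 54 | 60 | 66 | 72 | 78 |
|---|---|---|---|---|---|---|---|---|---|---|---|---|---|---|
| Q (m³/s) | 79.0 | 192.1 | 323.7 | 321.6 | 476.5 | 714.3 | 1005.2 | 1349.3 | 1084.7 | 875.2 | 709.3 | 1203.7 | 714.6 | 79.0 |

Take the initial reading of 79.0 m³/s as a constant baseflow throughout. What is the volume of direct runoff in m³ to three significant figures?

Direct-runoff ordinates (Q − Q_b): 0.0, 113.1, 244.7, 242.6, 397.5, 635.3, 926.2, 1270.3, 1005.7, 796.2, 630.3, 1124.7, 635.6, 0.0 m³/s.
ΣQ_DR = 8022 m³/s.
With Δt = 6 h = 21600 s, V = ΣQ_DR · Δt = 8022 × 21600 = 1.73 × 10^8 m³.

V ≈ 1.73 × 10^8 m³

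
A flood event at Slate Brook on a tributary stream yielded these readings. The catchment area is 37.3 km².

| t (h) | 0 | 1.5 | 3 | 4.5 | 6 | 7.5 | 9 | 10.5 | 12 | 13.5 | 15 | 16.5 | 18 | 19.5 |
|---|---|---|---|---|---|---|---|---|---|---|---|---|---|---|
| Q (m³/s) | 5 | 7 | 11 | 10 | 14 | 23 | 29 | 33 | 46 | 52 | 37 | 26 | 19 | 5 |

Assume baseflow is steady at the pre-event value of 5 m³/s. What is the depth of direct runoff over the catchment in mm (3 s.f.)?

Direct runoff: 0.0, 2.0, 6.0, 5.0, 9.0, 18.0, 24.0, 28.0, 41.0, 47.0, 32.0, 21.0, 14.0, 0.0 m³/s; ΣQ_DR = 247.0 m³/s.
V = ΣQ_DR · Δt = 247.0 × 5400 s = 1.334 × 10^6 m³.
Over A = 37.3 km², depth = V / A = 35.8 mm.

d ≈ 35.8 mm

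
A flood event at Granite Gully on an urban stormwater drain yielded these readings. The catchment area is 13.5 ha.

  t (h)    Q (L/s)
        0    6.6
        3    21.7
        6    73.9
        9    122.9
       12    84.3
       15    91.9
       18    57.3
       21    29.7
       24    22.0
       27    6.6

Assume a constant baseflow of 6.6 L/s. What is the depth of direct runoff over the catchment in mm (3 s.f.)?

Direct runoff: 0.0, 15.1, 67.3, 116.3, 77.7, 85.3, 50.7, 23.1, 15.4, 0.0 L/s; ΣQ_DR = 450.9 L/s.
V = ΣQ_DR · Δt = 450.9 × 10800 s = 4.870 × 10^6 L.
Over A = 13.5 ha, depth = V / A = 36.1 mm.

d ≈ 36.1 mm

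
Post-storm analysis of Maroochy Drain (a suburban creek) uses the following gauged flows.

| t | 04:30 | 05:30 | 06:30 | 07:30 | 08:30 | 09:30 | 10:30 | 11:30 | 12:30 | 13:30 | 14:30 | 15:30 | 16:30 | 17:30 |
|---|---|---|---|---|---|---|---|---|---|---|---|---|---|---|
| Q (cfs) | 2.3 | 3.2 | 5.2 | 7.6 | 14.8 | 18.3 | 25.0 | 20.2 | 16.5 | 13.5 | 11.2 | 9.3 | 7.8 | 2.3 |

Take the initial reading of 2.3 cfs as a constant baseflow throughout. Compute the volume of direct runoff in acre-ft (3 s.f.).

Direct-runoff ordinates (Q − Q_b): 0.0, 0.9, 2.9, 5.3, 12.5, 16.0, 22.7, 17.9, 14.2, 11.2, 8.9, 7.0, 5.5, 0.0 cfs.
ΣQ_DR = 125.0 cfs.
With Δt = 1 h = 3600 s, V = ΣQ_DR · Δt = 125.0 × 3600 = 4.50 × 10^5 ft³ = 10.3 acre-ft.

V ≈ 10.3 acre-ft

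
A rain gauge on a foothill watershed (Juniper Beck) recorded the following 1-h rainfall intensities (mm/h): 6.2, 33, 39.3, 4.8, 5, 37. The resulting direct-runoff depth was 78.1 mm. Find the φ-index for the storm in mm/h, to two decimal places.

φ ≈ 10.40 mm/h

Only the 3 blocks with intensity above φ contribute runoff: 33, 39.3, 37 mm/h.
Σ(I−φ)·Δt = d  ⇒  (33+39.3+37 − 3φ)·1 = 78.1
φ = (109.3 − 78.1/1) / 3 = 10.40 mm/h.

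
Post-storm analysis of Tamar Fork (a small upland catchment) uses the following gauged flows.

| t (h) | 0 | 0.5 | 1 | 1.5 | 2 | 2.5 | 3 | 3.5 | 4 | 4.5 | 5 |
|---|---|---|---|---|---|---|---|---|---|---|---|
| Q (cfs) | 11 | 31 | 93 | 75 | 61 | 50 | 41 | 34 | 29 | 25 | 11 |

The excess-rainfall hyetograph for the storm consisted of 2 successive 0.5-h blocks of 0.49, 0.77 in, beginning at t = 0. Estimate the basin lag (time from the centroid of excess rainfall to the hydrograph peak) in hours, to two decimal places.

Centroid of excess rainfall: t_c = Σ P_i·t̄_i / ΣP_i = 0.5556 h (block centres at 0.25, 0.75 h).
Hydrograph peak occurs at t = 1 h, so basin lag t_L = 1 − 0.5556 = 0.44 h.

t_L ≈ 0.44 h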